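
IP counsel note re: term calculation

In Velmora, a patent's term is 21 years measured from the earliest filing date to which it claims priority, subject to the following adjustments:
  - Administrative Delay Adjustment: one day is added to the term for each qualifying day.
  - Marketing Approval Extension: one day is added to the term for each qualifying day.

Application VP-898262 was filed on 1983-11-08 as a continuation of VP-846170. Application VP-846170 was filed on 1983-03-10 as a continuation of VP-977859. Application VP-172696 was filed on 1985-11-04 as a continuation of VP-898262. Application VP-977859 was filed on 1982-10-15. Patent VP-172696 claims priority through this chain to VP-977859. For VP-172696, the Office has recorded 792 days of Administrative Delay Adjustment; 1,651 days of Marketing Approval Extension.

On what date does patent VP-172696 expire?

2010-06-23

Earliest priority filing: 15 October 1982.
Base term: 15 October 1982 + 21 years → 15 October 2003.
Administrative Delay Adjustment: +792 days → 15 December 2005.
Marketing Approval Extension: +1651 days → 23 June 2010.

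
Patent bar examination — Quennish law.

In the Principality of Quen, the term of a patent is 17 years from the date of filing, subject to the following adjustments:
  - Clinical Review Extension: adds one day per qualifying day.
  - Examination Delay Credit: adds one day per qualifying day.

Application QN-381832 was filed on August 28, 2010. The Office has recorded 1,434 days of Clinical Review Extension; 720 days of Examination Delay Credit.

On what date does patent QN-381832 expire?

2033-07-21

Base term: filing date + 17 years → 28 August 2027.
Clinical Review Extension: +1434 days → 1 August 2031.
Examination Delay Credit: +720 days → 21 July 2033.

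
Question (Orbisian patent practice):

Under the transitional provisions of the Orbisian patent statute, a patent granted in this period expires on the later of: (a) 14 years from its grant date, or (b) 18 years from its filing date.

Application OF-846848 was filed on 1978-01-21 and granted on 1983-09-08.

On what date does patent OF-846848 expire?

(a) grant + 14 years → 8 September 1997.
(b) filing + 18 years → 21 January 1996.
Later of the two: 8 September 1997.

September 8, 1997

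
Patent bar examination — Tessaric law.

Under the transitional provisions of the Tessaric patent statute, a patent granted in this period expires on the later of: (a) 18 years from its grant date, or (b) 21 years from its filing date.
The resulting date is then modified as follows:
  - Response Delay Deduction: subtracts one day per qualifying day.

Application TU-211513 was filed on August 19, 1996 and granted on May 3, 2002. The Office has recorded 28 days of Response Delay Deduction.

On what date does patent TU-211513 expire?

(a) grant + 18 years → 3 May 2020.
(b) filing + 21 years → 19 August 2017.
Later of the two: 3 May 2020.
Response Delay Deduction: −28 days → 5 April 2020.

2020-04-05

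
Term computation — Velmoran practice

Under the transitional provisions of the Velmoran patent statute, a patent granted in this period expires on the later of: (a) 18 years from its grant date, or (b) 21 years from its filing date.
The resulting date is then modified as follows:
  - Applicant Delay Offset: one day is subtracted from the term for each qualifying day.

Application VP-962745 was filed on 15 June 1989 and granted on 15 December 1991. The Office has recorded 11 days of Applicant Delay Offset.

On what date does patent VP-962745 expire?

June 4, 2010

(a) grant + 18 years → 15 December 2009.
(b) filing + 21 years → 15 June 2010.
Later of the two: 15 June 2010.
Applicant Delay Offset: −11 days → 4 June 2010.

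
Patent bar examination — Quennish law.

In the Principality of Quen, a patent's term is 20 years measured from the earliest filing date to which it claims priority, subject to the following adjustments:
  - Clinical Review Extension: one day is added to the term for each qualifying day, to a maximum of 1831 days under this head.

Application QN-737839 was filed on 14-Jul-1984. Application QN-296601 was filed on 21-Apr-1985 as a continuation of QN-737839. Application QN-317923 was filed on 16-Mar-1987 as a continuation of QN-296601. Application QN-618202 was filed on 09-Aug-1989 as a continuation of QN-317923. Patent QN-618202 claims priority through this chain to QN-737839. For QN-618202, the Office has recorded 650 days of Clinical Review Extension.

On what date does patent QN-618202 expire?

April 25, 2006

Earliest priority filing: 14 July 1984.
Base term: 14 July 1984 + 20 years → 14 July 2004.
Clinical Review Extension: 650 days (within the 1831-day cap) → +650 days → 25 April 2006.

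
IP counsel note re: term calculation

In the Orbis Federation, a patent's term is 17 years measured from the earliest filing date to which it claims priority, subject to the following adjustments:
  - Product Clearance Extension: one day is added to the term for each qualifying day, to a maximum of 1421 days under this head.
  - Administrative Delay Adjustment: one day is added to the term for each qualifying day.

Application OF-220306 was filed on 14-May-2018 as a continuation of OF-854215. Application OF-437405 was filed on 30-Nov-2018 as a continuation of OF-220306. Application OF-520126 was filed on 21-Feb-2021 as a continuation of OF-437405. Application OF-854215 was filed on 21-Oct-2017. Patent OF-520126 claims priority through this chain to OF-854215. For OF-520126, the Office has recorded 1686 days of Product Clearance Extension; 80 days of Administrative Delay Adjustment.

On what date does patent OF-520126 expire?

2038-11-30

Earliest priority filing: 21 October 2017.
Base term: 21 October 2017 + 17 years → 21 October 2034.
Product Clearance Extension: 1686 days claimed exceeds the 1421-day cap, so +1421 days → 11 September 2038.
Administrative Delay Adjustment: +80 days → 30 November 2038.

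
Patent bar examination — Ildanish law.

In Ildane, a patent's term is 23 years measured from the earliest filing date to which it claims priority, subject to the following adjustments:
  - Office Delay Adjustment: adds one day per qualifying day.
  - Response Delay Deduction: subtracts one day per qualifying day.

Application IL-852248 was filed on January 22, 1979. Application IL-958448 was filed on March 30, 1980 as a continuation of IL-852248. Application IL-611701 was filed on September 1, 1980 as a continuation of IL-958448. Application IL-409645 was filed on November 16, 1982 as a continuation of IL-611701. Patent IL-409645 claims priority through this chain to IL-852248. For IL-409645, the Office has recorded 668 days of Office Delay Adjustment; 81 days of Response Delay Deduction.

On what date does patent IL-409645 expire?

Earliest priority filing: 22 January 1979.
Base term: 22 January 1979 + 23 years → 22 January 2002.
Office Delay Adjustment: +668 days → 21 November 2003.
Response Delay Deduction: −81 days → 1 September 2003.

September 1, 2003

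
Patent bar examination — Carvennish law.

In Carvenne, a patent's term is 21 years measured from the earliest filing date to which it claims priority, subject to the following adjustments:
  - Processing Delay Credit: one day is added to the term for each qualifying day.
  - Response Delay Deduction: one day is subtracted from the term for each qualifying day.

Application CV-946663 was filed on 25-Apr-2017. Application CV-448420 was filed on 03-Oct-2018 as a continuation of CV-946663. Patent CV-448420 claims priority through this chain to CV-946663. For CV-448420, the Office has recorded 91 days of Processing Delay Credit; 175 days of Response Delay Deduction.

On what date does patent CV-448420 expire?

Earliest priority filing: 25 April 2017.
Base term: 25 April 2017 + 21 years → 25 April 2038.
Processing Delay Credit: +91 days → 25 July 2038.
Response Delay Deduction: −175 days → 31 January 2038.

2038-01-31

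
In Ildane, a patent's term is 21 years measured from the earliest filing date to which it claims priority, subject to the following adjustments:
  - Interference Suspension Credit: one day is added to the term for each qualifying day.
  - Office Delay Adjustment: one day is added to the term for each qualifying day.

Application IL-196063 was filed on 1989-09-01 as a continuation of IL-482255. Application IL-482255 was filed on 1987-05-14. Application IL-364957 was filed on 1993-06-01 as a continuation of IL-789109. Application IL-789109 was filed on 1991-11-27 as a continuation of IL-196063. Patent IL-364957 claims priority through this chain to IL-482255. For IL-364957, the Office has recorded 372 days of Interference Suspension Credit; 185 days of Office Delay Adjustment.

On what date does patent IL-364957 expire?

Earliest priority filing: 14 May 1987.
Base term: 14 May 1987 + 21 years → 14 May 2008.
Interference Suspension Credit: +372 days → 21 May 2009.
Office Delay Adjustment: +185 days → 22 November 2009.

November 22, 2009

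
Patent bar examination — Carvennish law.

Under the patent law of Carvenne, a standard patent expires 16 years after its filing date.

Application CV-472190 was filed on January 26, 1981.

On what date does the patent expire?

Filing date + 16 years → 26 January 1997.

1997-01-26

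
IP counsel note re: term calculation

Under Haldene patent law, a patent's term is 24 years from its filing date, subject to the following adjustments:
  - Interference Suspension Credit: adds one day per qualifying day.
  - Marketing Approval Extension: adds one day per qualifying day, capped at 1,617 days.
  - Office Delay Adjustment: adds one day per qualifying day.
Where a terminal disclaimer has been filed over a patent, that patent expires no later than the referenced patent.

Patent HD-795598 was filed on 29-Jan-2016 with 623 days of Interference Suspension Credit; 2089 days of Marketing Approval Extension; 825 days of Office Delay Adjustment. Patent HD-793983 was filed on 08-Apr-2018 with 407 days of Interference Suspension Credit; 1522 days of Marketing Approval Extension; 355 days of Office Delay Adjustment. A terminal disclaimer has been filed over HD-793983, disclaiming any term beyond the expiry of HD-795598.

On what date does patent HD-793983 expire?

June 20, 2048

Natural term of HD-793983:
  Base: filing + 24 years → 8 April 2042.
  Interference Suspension Credit: +407 days → 20 May 2043.
  Marketing Approval Extension: 1522 days (within the 1617-day cap) → +1522 days → 20 July 2047.
  Office Delay Adjustment: +355 days → 9 July 2048.
Expiry of referenced patent HD-795598:
  Base: filing + 24 years → 29 January 2040.
  Interference Suspension Credit: +623 days → 13 October 2041.
  Marketing Approval Extension: 2089 days claimed exceeds the 1617-day cap, so +1617 days → 18 March 2046.
  Office Delay Adjustment: +825 days → 20 June 2048.
Terminal disclaimer: HD-793983 expires on the earlier of 9 July 2048 and 20 June 2048.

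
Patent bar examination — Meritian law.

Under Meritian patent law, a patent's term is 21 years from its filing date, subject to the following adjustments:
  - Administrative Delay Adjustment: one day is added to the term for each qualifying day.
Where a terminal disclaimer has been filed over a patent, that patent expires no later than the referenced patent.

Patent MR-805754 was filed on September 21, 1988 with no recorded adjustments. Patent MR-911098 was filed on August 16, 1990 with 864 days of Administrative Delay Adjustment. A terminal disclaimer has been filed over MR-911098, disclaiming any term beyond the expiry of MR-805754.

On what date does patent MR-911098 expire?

Natural term of MR-911098:
  Base: filing + 21 years → 16 August 2011.
  Administrative Delay Adjustment: +864 days → 27 December 2013.
Expiry of referenced patent MR-805754:
  Base: filing + 21 years → 21 September 2009.
Terminal disclaimer: MR-911098 expires on the earlier of 27 December 2013 and 21 September 2009.

September 21, 2009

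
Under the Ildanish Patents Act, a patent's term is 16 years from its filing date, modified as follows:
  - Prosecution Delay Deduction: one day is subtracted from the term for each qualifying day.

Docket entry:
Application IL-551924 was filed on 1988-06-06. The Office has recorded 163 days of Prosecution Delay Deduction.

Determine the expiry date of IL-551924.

December 26, 2003

Base term: filing date + 16 years → 6 June 2004.
Prosecution Delay Deduction: −163 days → 26 December 2003.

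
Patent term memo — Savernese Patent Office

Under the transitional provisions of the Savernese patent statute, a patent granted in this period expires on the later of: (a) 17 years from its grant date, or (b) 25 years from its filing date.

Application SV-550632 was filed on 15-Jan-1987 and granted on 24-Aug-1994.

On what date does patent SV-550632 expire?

January 15, 2012

(a) grant + 17 years → 24 August 2011.
(b) filing + 25 years → 15 January 2012.
Later of the two: 15 January 2012.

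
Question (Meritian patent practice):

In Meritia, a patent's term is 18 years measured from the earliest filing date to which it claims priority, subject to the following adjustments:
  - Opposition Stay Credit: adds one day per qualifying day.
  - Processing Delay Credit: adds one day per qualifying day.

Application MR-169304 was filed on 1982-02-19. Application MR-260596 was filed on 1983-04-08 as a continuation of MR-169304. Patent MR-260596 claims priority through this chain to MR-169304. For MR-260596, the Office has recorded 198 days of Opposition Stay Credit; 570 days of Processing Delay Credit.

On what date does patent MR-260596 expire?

2002-03-28

Earliest priority filing: 19 February 1982.
Base term: 19 February 1982 + 18 years → 19 February 2000.
Opposition Stay Credit: +198 days → 4 September 2000.
Processing Delay Credit: +570 days → 28 March 2002.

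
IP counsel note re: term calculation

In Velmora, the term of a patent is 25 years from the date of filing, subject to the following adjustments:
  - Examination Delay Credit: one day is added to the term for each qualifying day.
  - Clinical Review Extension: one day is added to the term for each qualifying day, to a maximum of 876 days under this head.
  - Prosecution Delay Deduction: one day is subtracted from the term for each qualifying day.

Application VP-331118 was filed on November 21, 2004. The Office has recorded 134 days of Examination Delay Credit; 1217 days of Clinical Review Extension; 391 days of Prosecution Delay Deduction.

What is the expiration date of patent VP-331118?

Base term: filing date + 25 years → 21 November 2029.
Examination Delay Credit: +134 days → 4 April 2030.
Clinical Review Extension: 1217 days claimed exceeds the 876-day cap, so +876 days → 27 August 2032.
Prosecution Delay Deduction: −391 days → 2 August 2031.

2031-08-02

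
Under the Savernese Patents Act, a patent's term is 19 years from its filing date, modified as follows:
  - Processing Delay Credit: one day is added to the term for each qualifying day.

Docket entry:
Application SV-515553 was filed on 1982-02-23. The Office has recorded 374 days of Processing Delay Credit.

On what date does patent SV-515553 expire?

Base term: filing date + 19 years → 23 February 2001.
Processing Delay Credit: +374 days → 4 March 2002.

2002-03-04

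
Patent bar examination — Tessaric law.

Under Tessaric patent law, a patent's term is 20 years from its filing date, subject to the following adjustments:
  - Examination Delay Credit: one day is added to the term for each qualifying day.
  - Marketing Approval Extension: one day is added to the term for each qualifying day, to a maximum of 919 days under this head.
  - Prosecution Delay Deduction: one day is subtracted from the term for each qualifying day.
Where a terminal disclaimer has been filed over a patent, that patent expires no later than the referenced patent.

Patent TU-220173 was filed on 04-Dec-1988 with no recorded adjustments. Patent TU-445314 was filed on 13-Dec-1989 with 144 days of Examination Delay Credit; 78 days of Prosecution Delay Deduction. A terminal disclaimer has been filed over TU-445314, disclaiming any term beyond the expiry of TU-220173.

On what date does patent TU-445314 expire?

2008-12-04

Natural term of TU-445314:
  Base: filing + 20 years → 13 December 2009.
  Examination Delay Credit: +144 days → 6 May 2010.
  Prosecution Delay Deduction: −78 days → 17 February 2010.
Expiry of referenced patent TU-220173:
  Base: filing + 20 years → 4 December 2008.
Terminal disclaimer: TU-445314 expires on the earlier of 17 February 2010 and 4 December 2008.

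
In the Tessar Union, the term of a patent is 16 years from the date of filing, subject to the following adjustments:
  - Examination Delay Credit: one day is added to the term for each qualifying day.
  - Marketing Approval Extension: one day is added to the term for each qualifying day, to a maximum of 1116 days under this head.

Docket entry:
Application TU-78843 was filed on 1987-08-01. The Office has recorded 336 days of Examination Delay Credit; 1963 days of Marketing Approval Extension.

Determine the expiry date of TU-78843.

Base term: filing date + 16 years → 1 August 2003.
Examination Delay Credit: +336 days → 2 July 2004.
Marketing Approval Extension: 1963 days claimed exceeds the 1116-day cap, so +1116 days → 23 July 2007.

2007-07-23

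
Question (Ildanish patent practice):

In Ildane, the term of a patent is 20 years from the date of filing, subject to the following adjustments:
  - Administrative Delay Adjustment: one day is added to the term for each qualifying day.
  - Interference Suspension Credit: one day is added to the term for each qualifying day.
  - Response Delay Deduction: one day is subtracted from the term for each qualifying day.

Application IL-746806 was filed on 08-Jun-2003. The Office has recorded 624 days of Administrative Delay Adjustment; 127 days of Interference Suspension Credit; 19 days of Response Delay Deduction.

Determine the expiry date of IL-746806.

Base term: filing date + 20 years → 8 June 2023.
Administrative Delay Adjustment: +624 days → 21 February 2025.
Interference Suspension Credit: +127 days → 28 June 2025.
Response Delay Deduction: −19 days → 9 June 2025.

2025-06-09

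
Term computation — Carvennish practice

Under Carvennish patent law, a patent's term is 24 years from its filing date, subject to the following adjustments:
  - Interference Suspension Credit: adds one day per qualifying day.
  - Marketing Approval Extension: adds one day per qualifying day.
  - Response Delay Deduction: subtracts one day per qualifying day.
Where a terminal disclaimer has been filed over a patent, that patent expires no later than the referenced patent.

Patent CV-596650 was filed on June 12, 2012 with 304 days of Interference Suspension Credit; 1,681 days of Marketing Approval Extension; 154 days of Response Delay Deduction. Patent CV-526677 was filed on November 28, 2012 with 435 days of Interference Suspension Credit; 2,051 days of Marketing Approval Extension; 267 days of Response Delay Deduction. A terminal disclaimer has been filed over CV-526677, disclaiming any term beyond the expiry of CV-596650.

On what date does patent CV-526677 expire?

2041-06-17

Natural term of CV-526677:
  Base: filing + 24 years → 28 November 2036.
  Interference Suspension Credit: +435 days → 6 February 2038.
  Marketing Approval Extension: +2051 days → 19 September 2043.
  Response Delay Deduction: −267 days → 26 December 2042.
Expiry of referenced patent CV-596650:
  Base: filing + 24 years → 12 June 2036.
  Interference Suspension Credit: +304 days → 12 April 2037.
  Marketing Approval Extension: +1681 days → 18 November 2041.
  Response Delay Deduction: −154 days → 17 June 2041.
Terminal disclaimer: CV-526677 expires on the earlier of 26 December 2042 and 17 June 2041.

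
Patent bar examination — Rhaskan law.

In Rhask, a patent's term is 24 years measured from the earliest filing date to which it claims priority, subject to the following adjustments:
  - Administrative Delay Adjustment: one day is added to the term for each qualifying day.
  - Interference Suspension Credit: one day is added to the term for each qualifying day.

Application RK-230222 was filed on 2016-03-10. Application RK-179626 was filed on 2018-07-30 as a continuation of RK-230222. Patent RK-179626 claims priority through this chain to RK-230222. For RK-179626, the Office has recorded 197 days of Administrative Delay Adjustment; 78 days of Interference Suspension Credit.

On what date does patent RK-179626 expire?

Earliest priority filing: 10 March 2016.
Base term: 10 March 2016 + 24 years → 10 March 2040.
Administrative Delay Adjustment: +197 days → 23 September 2040.
Interference Suspension Credit: +78 days → 10 December 2040.

2040-12-10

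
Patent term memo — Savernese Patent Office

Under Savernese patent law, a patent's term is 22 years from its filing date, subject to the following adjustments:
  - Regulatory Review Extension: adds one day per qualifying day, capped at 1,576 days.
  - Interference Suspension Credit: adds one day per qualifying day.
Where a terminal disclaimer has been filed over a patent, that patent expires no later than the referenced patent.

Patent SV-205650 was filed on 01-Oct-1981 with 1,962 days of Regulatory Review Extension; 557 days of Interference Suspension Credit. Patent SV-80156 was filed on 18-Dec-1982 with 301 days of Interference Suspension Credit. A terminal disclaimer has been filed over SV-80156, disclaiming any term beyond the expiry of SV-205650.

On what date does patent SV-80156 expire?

2005-10-15

Natural term of SV-80156:
  Base: filing + 22 years → 18 December 2004.
  Interference Suspension Credit: +301 days → 15 October 2005.
Expiry of referenced patent SV-205650:
  Base: filing + 22 years → 1 October 2003.
  Regulatory Review Extension: 1962 days claimed exceeds the 1576-day cap, so +1576 days → 24 January 2008.
  Interference Suspension Credit: +557 days → 3 August 2009.
Terminal disclaimer: SV-80156 expires on the earlier of 15 October 2005 and 3 August 2009.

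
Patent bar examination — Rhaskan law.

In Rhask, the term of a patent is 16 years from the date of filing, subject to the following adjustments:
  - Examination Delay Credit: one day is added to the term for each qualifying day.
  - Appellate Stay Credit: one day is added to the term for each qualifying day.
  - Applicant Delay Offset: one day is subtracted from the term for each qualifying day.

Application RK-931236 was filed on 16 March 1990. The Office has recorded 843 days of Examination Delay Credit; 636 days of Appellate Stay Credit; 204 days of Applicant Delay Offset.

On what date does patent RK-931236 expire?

Base term: filing date + 16 years → 16 March 2006.
Examination Delay Credit: +843 days → 6 July 2008.
Appellate Stay Credit: +636 days → 3 April 2010.
Applicant Delay Offset: −204 days → 11 September 2009.

2009-09-11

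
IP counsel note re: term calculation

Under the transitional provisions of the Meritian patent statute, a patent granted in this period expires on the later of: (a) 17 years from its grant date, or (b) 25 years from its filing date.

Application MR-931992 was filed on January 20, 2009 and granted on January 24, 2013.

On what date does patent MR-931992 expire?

January 20, 2034

(a) grant + 17 years → 24 January 2030.
(b) filing + 25 years → 20 January 2034.
Later of the two: 20 January 2034.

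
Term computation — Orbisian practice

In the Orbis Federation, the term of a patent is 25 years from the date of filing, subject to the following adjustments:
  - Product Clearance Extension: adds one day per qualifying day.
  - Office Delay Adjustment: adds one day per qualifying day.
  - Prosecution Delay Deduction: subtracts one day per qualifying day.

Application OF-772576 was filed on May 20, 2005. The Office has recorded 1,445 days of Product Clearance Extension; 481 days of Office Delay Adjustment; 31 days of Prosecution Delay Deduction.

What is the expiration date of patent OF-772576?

Base term: filing date + 25 years → 20 May 2030.
Product Clearance Extension: +1445 days → 4 May 2034.
Office Delay Adjustment: +481 days → 28 August 2035.
Prosecution Delay Deduction: −31 days → 28 July 2035.

2035-07-28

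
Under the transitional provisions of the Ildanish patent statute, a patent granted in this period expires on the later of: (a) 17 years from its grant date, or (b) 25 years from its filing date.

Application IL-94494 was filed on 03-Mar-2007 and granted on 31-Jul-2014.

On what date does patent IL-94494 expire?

(a) grant + 17 years → 31 July 2031.
(b) filing + 25 years → 3 March 2032.
Later of the two: 3 March 2032.

2032-03-03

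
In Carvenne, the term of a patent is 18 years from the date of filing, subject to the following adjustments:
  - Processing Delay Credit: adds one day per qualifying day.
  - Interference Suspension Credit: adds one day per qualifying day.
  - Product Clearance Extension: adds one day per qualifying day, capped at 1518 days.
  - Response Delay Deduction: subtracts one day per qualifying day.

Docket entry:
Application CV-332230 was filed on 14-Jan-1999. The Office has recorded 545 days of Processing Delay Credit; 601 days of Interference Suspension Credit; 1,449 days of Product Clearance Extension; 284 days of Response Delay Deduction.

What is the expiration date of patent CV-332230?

May 14, 2023

Base term: filing date + 18 years → 14 January 2017.
Processing Delay Credit: +545 days → 13 July 2018.
Interference Suspension Credit: +601 days → 5 March 2020.
Product Clearance Extension: 1449 days (within the 1518-day cap) → +1449 days → 22 February 2024.
Response Delay Deduction: −284 days → 14 May 2023.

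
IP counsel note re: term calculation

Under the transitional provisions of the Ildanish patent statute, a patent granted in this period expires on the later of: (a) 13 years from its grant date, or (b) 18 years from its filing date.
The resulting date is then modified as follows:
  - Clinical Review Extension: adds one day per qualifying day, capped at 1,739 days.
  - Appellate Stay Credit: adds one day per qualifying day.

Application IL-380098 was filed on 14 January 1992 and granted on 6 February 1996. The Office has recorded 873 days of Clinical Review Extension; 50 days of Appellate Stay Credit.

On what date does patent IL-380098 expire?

July 25, 2012

(a) grant + 13 years → 6 February 2009.
(b) filing + 18 years → 14 January 2010.
Later of the two: 14 January 2010.
Clinical Review Extension: 873 days (within the 1739-day cap) → +873 days → 5 June 2012.
Appellate Stay Credit: +50 days → 25 July 2012.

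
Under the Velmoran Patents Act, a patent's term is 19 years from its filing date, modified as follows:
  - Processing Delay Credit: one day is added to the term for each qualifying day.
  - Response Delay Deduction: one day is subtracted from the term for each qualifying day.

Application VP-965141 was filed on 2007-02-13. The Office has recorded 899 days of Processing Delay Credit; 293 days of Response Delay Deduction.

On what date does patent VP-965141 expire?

Base term: filing date + 19 years → 13 February 2026.
Processing Delay Credit: +899 days → 31 July 2028.
Response Delay Deduction: −293 days → 12 October 2027.

October 12, 2027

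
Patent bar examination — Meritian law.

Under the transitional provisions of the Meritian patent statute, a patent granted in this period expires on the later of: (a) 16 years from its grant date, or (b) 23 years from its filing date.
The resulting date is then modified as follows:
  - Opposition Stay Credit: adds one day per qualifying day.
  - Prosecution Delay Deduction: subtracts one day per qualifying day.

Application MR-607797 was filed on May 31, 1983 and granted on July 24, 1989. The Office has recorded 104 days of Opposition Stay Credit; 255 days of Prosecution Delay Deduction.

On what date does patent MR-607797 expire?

2005-12-31

(a) grant + 16 years → 24 July 2005.
(b) filing + 23 years → 31 May 2006.
Later of the two: 31 May 2006.
Opposition Stay Credit: +104 days → 12 September 2006.
Prosecution Delay Deduction: −255 days → 31 December 2005.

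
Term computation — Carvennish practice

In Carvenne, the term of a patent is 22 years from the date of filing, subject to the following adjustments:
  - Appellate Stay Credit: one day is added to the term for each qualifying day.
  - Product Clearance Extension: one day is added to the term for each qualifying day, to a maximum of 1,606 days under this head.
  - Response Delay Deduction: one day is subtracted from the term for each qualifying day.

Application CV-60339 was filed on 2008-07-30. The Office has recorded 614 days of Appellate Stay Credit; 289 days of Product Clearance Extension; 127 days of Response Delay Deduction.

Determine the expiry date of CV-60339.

2032-09-13

Base term: filing date + 22 years → 30 July 2030.
Appellate Stay Credit: +614 days → 4 April 2032.
Product Clearance Extension: 289 days (within the 1606-day cap) → +289 days → 18 January 2033.
Response Delay Deduction: −127 days → 13 September 2032.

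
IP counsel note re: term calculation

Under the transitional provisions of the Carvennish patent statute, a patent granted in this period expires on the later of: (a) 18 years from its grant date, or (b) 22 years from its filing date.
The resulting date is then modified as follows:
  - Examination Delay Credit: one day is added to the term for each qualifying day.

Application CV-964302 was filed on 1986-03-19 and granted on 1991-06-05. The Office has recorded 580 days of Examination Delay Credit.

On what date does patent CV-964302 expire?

(a) grant + 18 years → 5 June 2009.
(b) filing + 22 years → 19 March 2008.
Later of the two: 5 June 2009.
Examination Delay Credit: +580 days → 6 January 2011.

January 6, 2011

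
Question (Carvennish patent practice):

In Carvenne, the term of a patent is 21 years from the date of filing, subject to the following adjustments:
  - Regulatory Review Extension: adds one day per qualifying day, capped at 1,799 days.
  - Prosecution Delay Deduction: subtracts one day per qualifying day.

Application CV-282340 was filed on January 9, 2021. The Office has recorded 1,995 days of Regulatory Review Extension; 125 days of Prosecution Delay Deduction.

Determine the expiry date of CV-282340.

August 10, 2046

Base term: filing date + 21 years → 9 January 2042.
Regulatory Review Extension: 1995 days claimed exceeds the 1799-day cap, so +1799 days → 13 December 2046.
Prosecution Delay Deduction: −125 days → 10 August 2046.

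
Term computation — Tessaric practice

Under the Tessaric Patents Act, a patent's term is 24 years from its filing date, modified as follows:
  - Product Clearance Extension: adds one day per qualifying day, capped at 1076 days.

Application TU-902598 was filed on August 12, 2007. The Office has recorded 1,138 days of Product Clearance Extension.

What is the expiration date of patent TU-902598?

2034-07-23

Base term: filing date + 24 years → 12 August 2031.
Product Clearance Extension: 1138 days claimed exceeds the 1076-day cap, so +1076 days → 23 July 2034.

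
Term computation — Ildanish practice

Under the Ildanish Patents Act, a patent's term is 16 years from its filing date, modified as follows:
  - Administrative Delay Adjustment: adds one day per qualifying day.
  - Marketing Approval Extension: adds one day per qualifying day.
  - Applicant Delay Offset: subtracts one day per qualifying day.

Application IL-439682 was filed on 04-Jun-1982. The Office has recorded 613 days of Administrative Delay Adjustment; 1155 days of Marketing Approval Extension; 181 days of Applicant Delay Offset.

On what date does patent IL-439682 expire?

2002-10-08

Base term: filing date + 16 years → 4 June 1998.
Administrative Delay Adjustment: +613 days → 7 February 2000.
Marketing Approval Extension: +1155 days → 7 April 2003.
Applicant Delay Offset: −181 days → 8 October 2002.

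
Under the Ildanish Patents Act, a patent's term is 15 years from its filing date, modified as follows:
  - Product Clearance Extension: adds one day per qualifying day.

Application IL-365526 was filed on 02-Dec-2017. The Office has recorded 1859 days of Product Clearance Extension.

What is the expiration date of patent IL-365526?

January 4, 2038

Base term: filing date + 15 years → 2 December 2032.
Product Clearance Extension: +1859 days → 4 January 2038.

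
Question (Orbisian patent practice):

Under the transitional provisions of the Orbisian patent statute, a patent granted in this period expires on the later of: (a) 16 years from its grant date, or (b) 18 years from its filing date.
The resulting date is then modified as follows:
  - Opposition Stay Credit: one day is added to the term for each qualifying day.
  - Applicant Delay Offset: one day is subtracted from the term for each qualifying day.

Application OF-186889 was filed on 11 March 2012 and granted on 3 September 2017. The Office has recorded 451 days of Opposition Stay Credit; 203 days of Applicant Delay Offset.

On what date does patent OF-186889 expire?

(a) grant + 16 years → 3 September 2033.
(b) filing + 18 years → 11 March 2030.
Later of the two: 3 September 2033.
Opposition Stay Credit: +451 days → 28 November 2034.
Applicant Delay Offset: −203 days → 9 May 2034.

2034-05-09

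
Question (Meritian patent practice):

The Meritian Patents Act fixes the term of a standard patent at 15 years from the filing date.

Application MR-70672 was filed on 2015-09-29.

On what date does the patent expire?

September 29, 2030

Filing date + 15 years → 29 September 2030.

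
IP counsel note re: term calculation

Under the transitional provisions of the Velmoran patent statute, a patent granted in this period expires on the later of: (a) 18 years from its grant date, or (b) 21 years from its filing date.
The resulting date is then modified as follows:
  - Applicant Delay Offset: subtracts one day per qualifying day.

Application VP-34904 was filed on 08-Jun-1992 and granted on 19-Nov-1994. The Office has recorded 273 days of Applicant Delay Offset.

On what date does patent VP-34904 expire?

2012-09-08

(a) grant + 18 years → 19 November 2012.
(b) filing + 21 years → 8 June 2013.
Later of the two: 8 June 2013.
Applicant Delay Offset: −273 days → 8 September 2012.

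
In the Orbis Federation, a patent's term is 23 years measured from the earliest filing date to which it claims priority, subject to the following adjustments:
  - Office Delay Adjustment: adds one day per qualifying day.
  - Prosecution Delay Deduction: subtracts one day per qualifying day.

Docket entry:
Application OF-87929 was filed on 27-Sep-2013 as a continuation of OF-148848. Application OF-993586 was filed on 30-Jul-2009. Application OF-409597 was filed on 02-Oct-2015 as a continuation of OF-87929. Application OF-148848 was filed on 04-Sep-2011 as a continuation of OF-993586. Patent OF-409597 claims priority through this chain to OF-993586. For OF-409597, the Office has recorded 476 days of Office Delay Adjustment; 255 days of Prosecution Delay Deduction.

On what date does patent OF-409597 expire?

March 8, 2033

Earliest priority filing: 30 July 2009.
Base term: 30 July 2009 + 23 years → 30 July 2032.
Office Delay Adjustment: +476 days → 18 November 2033.
Prosecution Delay Deduction: −255 days → 8 March 2033.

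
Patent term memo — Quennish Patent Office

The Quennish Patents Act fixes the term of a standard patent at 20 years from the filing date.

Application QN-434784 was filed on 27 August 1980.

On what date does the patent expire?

Filing date + 20 years → 27 August 2000.

August 27, 2000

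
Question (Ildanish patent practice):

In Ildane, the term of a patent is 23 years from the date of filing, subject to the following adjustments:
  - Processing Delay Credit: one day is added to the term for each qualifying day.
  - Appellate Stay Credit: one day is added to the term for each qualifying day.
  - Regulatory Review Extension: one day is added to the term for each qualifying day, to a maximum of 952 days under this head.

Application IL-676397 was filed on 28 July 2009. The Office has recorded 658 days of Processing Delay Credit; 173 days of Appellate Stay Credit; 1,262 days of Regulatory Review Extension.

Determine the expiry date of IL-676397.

2037-06-15

Base term: filing date + 23 years → 28 July 2032.
Processing Delay Credit: +658 days → 17 May 2034.
Appellate Stay Credit: +173 days → 6 November 2034.
Regulatory Review Extension: 1262 days claimed exceeds the 952-day cap, so +952 days → 15 June 2037.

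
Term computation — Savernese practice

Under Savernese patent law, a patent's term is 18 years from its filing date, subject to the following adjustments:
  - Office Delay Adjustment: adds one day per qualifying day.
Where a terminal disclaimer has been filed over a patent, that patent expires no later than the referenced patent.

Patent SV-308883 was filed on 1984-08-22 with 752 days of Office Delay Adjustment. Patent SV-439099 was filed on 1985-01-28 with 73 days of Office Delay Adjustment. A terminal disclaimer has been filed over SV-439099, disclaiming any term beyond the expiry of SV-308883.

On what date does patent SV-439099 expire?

Natural term of SV-439099:
  Base: filing + 18 years → 28 January 2003.
  Office Delay Adjustment: +73 days → 11 April 2003.
Expiry of referenced patent SV-308883:
  Base: filing + 18 years → 22 August 2002.
  Office Delay Adjustment: +752 days → 12 September 2004.
Terminal disclaimer: SV-439099 expires on the earlier of 11 April 2003 and 12 September 2004.

2003-04-11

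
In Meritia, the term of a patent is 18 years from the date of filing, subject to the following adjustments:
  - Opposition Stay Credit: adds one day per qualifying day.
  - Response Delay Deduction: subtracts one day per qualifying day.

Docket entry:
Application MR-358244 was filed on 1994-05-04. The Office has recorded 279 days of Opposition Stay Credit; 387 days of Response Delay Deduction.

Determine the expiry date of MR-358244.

Base term: filing date + 18 years → 4 May 2012.
Opposition Stay Credit: +279 days → 7 February 2013.
Response Delay Deduction: −387 days → 17 January 2012.

January 17, 2012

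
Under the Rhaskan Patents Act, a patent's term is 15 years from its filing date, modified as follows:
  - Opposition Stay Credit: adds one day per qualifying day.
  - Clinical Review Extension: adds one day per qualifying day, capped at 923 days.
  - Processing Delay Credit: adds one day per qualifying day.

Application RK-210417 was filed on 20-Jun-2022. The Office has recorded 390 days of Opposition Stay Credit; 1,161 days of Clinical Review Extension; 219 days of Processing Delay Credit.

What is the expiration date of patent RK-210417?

August 30, 2041

Base term: filing date + 15 years → 20 June 2037.
Opposition Stay Credit: +390 days → 15 July 2038.
Clinical Review Extension: 1161 days claimed exceeds the 923-day cap, so +923 days → 23 January 2041.
Processing Delay Credit: +219 days → 30 August 2041.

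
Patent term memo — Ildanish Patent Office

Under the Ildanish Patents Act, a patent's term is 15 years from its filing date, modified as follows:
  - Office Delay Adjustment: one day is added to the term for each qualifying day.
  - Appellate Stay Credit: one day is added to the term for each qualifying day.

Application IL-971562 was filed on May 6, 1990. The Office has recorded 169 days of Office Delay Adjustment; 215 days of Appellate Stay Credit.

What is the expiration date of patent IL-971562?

May 25, 2006

Base term: filing date + 15 years → 6 May 2005.
Office Delay Adjustment: +169 days → 22 October 2005.
Appellate Stay Credit: +215 days → 25 May 2006.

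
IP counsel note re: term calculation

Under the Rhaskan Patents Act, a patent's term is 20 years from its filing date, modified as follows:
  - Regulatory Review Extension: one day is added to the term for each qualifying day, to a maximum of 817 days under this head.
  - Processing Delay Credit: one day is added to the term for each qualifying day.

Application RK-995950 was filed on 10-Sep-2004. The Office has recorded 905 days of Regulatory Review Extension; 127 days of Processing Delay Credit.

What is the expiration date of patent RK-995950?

April 12, 2027

Base term: filing date + 20 years → 10 September 2024.
Regulatory Review Extension: 905 days claimed exceeds the 817-day cap, so +817 days → 6 December 2026.
Processing Delay Credit: +127 days → 12 April 2027.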